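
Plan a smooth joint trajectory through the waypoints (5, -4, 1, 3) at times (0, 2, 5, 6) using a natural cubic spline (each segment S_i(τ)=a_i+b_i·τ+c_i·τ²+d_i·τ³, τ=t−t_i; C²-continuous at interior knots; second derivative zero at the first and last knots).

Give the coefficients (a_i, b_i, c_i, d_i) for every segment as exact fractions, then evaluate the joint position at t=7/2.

Δ: Δ0=-9/2, Δ1=5/3, Δ2=2
row 1: diag=10, rhs=37; c'=3/10, d'=37/10
row 2: denom=8−3·3/10=71/10; d'=(2−3·37/10)/(71/10)=-91/71
back: M2=-91/71
back: M1=37/10−3/10·-91/71=290/71
M: M0=0, M1=290/71, M2=-91/71, M3=0
seg 0: a=5, c=M0/2=0, d=(M1−M0)/(6·2)=145/426, b=Δ0−h0·(2M0+M1)/6=-2497/426
seg 1: a=-4, c=M1/2=145/71, d=(M2−M1)/(6·3)=-127/426, b=Δ1−h1·(2M1+M2)/6=-757/426
seg 2: a=1, c=M2/2=-91/142, d=(M3−M2)/(6·1)=91/426, b=Δ2−h2·(2M2+M3)/6=517/213
t_q=7/2 → seg 1, τ=3/2; S=-4+-757/426·τ+145/71·τ²+-127/426·τ³=-3495/1136

  seg 0: a=5 b=-2497/426 c=0 d=145/426
  seg 1: a=-4 b=-757/426 c=145/71 d=-127/426
  seg 2: a=1 b=517/213 c=-91/142 d=91/426
S(7/2) = -3495/1136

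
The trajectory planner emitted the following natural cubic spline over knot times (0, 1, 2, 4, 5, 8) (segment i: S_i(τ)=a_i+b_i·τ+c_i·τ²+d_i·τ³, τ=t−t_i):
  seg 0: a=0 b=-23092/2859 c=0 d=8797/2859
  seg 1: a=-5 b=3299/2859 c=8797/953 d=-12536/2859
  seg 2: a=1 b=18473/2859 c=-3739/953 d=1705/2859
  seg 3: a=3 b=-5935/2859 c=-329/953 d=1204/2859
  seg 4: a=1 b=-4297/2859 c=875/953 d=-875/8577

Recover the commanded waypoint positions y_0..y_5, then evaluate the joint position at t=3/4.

y_0 = S_0(0) = a_0 = 0
y_1 = S_1(0) = a_1 = -5
y_2 = S_2(0) = a_2 = 1
y_3 = S_3(0) = a_3 = 3
y_4 = S_4(0) = a_4 = 1
y_5 = S_4(3) = 2
t_q=3/4 is in segment 0 (τ=3/4); S_0(τ)=-290299/60992

y_0=0 y_1=-5 y_2=1 y_3=3 y_4=1 y_5=2
S(3/4) = -290299/60992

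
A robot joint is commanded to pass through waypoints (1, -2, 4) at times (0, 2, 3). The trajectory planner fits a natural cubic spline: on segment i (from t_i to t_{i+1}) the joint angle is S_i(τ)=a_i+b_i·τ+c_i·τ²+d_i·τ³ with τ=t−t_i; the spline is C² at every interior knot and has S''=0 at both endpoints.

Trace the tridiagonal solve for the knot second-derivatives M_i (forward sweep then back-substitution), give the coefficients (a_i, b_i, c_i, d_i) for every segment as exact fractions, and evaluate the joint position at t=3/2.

  seg 0: a=1 b=-4 c=0 d=5/8
  seg 1: a=-2 b=7/2 c=15/4 d=-5/4
S(3/2) = -185/64

Δ: Δ0=-3/2, Δ1=6
row 1: diag=6, rhs=45; c'=1/6, d'=15/2
back: M1=15/2
M: M0=0, M1=15/2, M2=0
seg 0: a=1, c=M0/2=0, d=(M1−M0)/(6·2)=5/8, b=Δ0−h0·(2M0+M1)/6=-4
seg 1: a=-2, c=M1/2=15/4, d=(M2−M1)/(6·1)=-5/4, b=Δ1−h1·(2M1+M2)/6=7/2
t_q=3/2 → seg 0, τ=3/2; S=1+-4·τ+0·τ²+5/8·τ³=-185/64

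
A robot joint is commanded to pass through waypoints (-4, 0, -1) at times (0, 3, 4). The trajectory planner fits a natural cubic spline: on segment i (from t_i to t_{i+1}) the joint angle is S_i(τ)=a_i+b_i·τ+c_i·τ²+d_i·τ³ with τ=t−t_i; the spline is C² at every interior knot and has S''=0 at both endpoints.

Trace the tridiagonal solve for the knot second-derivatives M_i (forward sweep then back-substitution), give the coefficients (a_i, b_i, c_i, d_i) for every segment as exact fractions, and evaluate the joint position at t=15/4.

  seg 0: a=-4 b=53/24 c=0 d=-7/72
  seg 1: a=0 b=-5/12 c=-7/8 d=7/24
S(15/4) = -349/512

Δ: Δ0=4/3, Δ1=-1
row 1: diag=8, rhs=-14; c'=1/8, d'=-7/4
back: M1=-7/4
M: M0=0, M1=-7/4, M2=0
seg 0: a=-4, c=M0/2=0, d=(M1−M0)/(6·3)=-7/72, b=Δ0−h0·(2M0+M1)/6=53/24
seg 1: a=0, c=M1/2=-7/8, d=(M2−M1)/(6·1)=7/24, b=Δ1−h1·(2M1+M2)/6=-5/12
t_q=15/4 → seg 1, τ=3/4; S=0+-5/12·τ+-7/8·τ²+7/24·τ³=-349/512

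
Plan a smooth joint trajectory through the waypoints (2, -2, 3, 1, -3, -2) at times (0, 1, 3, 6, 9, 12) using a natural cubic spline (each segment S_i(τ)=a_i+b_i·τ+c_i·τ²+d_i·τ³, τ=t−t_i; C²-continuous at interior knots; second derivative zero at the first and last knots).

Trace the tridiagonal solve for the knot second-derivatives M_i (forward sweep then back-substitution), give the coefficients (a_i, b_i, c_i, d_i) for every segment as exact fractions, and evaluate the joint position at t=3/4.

Δ: Δ0=-4, Δ1=5/2, Δ2=-2/3, Δ3=-4/3, Δ4=1/3
row 1: diag=6, rhs=39; c'=1/3, d'=13/2
row 2: denom=10−2·1/3=28/3; d'=(-19−2·13/2)/(28/3)=-24/7
row 3: denom=12−3·9/28=309/28; d'=(-4−3·-24/7)/(309/28)=176/309
row 4: denom=12−3·28/103=1152/103; d'=(10−3·176/309)/(1152/103)=427/576
back: M4=427/576
back: M3=176/309−28/103·427/576=53/144
back: M2=-24/7−9/28·53/144=-227/64
back: M1=13/2−1/3·-227/64=1475/192
M: M0=0, M1=1475/192, M2=-227/64, M3=53/144, M4=427/576, M5=0
seg 0: a=2, c=M0/2=0, d=(M1−M0)/(6·1)=1475/1152, b=Δ0−h0·(2M0+M1)/6=-6083/1152
seg 1: a=-2, c=M1/2=1475/384, d=(M2−M1)/(6·2)=-539/576, b=Δ1−h1·(2M1+M2)/6=-829/576
seg 2: a=3, c=M2/2=-227/128, d=(M3−M2)/(6·3)=2255/10368, b=Δ2−h2·(2M2+M3)/6=1553/576
seg 3: a=1, c=M3/2=53/288, d=(M4−M3)/(6·3)=215/10368, b=Δ3−h3·(2M3+M4)/6=-2387/1152
seg 4: a=-3, c=M4/2=427/1152, d=(M5−M4)/(6·3)=-427/10368, b=Δ4−h4·(2M4+M5)/6=-235/576
t_q=3/4 → seg 0, τ=3/4; S=2+-6083/1152·τ+0·τ²+1475/1152·τ³=-34901/24576

  seg 0: a=2 b=-6083/1152 c=0 d=1475/1152
  seg 1: a=-2 b=-829/576 c=1475/384 d=-539/576
  seg 2: a=3 b=1553/576 c=-227/128 d=2255/10368
  seg 3: a=1 b=-2387/1152 c=53/288 d=215/10368
  seg 4: a=-3 b=-235/576 c=427/1152 d=-427/10368
S(3/4) = -34901/24576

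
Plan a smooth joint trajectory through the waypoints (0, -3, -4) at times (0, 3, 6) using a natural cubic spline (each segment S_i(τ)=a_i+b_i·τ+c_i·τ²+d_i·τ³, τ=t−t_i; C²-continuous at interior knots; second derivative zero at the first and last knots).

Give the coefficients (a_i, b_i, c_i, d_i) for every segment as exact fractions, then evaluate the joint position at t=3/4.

  seg 0: a=0 b=-7/6 c=0 d=1/54
  seg 1: a=-3 b=-2/3 c=1/6 d=-1/54
S(3/4) = -111/128

Δ: Δ0=-1, Δ1=-1/3
row 1: diag=12, rhs=4; c'=1/4, d'=1/3
back: M1=1/3
M: M0=0, M1=1/3, M2=0
seg 0: a=0, c=M0/2=0, d=(M1−M0)/(6·3)=1/54, b=Δ0−h0·(2M0+M1)/6=-7/6
seg 1: a=-3, c=M1/2=1/6, d=(M2−M1)/(6·3)=-1/54, b=Δ1−h1·(2M1+M2)/6=-2/3
t_q=3/4 → seg 0, τ=3/4; S=0+-7/6·τ+0·τ²+1/54·τ³=-111/128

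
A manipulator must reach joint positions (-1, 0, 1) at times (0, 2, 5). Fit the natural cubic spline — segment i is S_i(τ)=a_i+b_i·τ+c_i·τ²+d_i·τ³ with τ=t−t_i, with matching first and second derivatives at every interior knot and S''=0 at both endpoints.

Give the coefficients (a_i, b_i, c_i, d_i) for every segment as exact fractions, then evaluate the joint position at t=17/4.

  seg 0: a=-1 b=8/15 c=0 d=-1/120
  seg 1: a=0 b=13/30 c=-1/20 d=1/180
S(17/4) = 201/256

Δ: Δ0=1/2, Δ1=1/3
row 1: diag=10, rhs=-1; c'=3/10, d'=-1/10
back: M1=-1/10
M: M0=0, M1=-1/10, M2=0
seg 0: a=-1, c=M0/2=0, d=(M1−M0)/(6·2)=-1/120, b=Δ0−h0·(2M0+M1)/6=8/15
seg 1: a=0, c=M1/2=-1/20, d=(M2−M1)/(6·3)=1/180, b=Δ1−h1·(2M1+M2)/6=13/30
t_q=17/4 → seg 1, τ=9/4; S=0+13/30·τ+-1/20·τ²+1/180·τ³=201/256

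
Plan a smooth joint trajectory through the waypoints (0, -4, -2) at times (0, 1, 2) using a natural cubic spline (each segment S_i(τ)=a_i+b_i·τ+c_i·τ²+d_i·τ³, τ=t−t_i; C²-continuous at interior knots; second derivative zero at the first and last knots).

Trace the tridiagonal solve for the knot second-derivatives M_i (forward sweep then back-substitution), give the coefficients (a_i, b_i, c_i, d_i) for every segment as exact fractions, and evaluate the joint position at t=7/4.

Δ: Δ0=-4, Δ1=2
row 1: diag=4, rhs=36; c'=1/4, d'=9
back: M1=9
M: M0=0, M1=9, M2=0
seg 0: a=0, c=M0/2=0, d=(M1−M0)/(6·1)=3/2, b=Δ0−h0·(2M0+M1)/6=-11/2
seg 1: a=-4, c=M1/2=9/2, d=(M2−M1)/(6·1)=-3/2, b=Δ1−h1·(2M1+M2)/6=-1
t_q=7/4 → seg 1, τ=3/4; S=-4+-1·τ+9/2·τ²+-3/2·τ³=-365/128

  seg 0: a=0 b=-11/2 c=0 d=3/2
  seg 1: a=-4 b=-1 c=9/2 d=-3/2
S(7/4) = -365/128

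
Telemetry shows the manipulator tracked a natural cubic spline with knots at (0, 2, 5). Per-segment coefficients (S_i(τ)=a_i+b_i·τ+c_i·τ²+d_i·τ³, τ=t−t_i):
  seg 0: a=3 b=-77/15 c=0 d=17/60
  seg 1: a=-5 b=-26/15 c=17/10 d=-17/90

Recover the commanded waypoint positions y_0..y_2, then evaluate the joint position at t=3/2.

y_0 = S_0(0) = a_0 = 3
y_1 = S_1(0) = a_1 = -5
y_2 = S_1(3) = 0
t_q=3/2 is in segment 0 (τ=3/2); S_0(τ)=-599/160

y_0=3 y_1=-5 y_2=0
S(3/2) = -599/160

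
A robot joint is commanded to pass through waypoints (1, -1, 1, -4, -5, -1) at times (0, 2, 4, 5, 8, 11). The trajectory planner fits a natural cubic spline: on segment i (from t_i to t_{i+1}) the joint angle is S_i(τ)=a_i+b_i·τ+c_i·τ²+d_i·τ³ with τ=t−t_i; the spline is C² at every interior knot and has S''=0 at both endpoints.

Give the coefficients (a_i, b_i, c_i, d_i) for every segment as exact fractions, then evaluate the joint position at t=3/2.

  seg 0: a=1 b=-672/311 c=0 d=361/1244
  seg 1: a=-1 b=411/311 c=1083/622 d=-1183/1244
  seg 2: a=1 b=-972/311 c=-1233/311 d=650/311
  seg 3: a=-4 b=-1488/311 c=717/311 d=-2300/8397
  seg 4: a=-5 b=514/311 c=-149/933 d=149/8397
S(3/2) = -12557/9952

Δ: Δ0=-1, Δ1=1, Δ2=-5, Δ3=-1/3, Δ4=4/3
row 1: diag=8, rhs=12; c'=1/4, d'=3/2
row 2: denom=6−2·1/4=11/2; d'=(-36−2·3/2)/(11/2)=-78/11
row 3: denom=8−1·2/11=86/11; d'=(28−1·-78/11)/(86/11)=193/43
row 4: denom=12−3·33/86=933/86; d'=(10−3·193/43)/(933/86)=-298/933
back: M4=-298/933
back: M3=193/43−33/86·-298/933=1434/311
back: M2=-78/11−2/11·1434/311=-2466/311
back: M1=3/2−1/4·-2466/311=1083/311
M: M0=0, M1=1083/311, M2=-2466/311, M3=1434/311, M4=-298/933, M5=0
seg 0: a=1, c=M0/2=0, d=(M1−M0)/(6·2)=361/1244, b=Δ0−h0·(2M0+M1)/6=-672/311
seg 1: a=-1, c=M1/2=1083/622, d=(M2−M1)/(6·2)=-1183/1244, b=Δ1−h1·(2M1+M2)/6=411/311
seg 2: a=1, c=M2/2=-1233/311, d=(M3−M2)/(6·1)=650/311, b=Δ2−h2·(2M2+M3)/6=-972/311
seg 3: a=-4, c=M3/2=717/311, d=(M4−M3)/(6·3)=-2300/8397, b=Δ3−h3·(2M3+M4)/6=-1488/311
seg 4: a=-5, c=M4/2=-149/933, d=(M5−M4)/(6·3)=149/8397, b=Δ4−h4·(2M4+M5)/6=514/311
t_q=3/2 → seg 0, τ=3/2; S=1+-672/311·τ+0·τ²+361/1244·τ³=-12557/9952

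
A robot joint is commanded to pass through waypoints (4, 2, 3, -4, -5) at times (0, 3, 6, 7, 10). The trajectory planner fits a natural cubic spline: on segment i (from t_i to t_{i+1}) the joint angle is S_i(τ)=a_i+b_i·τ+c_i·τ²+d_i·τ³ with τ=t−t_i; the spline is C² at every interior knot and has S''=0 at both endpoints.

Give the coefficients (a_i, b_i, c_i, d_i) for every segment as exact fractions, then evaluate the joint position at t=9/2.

Δ: Δ0=-2/3, Δ1=1/3, Δ2=-7, Δ3=-1/3
row 1: diag=12, rhs=6; c'=1/4, d'=1/2
row 2: denom=8−3·1/4=29/4; d'=(-44−3·1/2)/(29/4)=-182/29
row 3: denom=8−1·4/29=228/29; d'=(40−1·-182/29)/(228/29)=671/114
back: M3=671/114
back: M2=-182/29−4/29·671/114=-404/57
back: M1=1/2−1/4·-404/57=259/114
M: M0=0, M1=259/114, M2=-404/57, M3=671/114, M4=0
seg 0: a=4, c=M0/2=0, d=(M1−M0)/(6·3)=259/2052, b=Δ0−h0·(2M0+M1)/6=-137/76
seg 1: a=2, c=M1/2=259/228, d=(M2−M1)/(6·3)=-1067/2052, b=Δ1−h1·(2M1+M2)/6=61/38
seg 2: a=3, c=M2/2=-202/57, d=(M3−M2)/(6·1)=493/228, b=Δ2−h2·(2M2+M3)/6=-427/76
seg 3: a=-4, c=M3/2=671/228, d=(M4−M3)/(6·3)=-671/2052, b=Δ3−h3·(2M3+M4)/6=-709/114
t_q=9/2 → seg 1, τ=3/2; S=2+61/38·τ+259/228·τ²+-1067/2052·τ³=3167/608

  seg 0: a=4 b=-137/76 c=0 d=259/2052
  seg 1: a=2 b=61/38 c=259/228 d=-1067/2052
  seg 2: a=3 b=-427/76 c=-202/57 d=493/228
  seg 3: a=-4 b=-709/114 c=671/228 d=-671/2052
S(9/2) = 3167/608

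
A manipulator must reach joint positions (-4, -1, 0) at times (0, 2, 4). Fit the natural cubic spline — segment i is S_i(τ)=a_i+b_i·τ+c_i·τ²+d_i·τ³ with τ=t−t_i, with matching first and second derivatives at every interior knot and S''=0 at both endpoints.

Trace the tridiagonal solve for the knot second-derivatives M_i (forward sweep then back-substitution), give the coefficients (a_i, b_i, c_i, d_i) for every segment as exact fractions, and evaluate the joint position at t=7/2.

  seg 0: a=-4 b=7/4 c=0 d=-1/16
  seg 1: a=-1 b=1 c=-3/8 d=1/16
S(7/2) = -17/128

Δ: Δ0=3/2, Δ1=1/2
row 1: diag=8, rhs=-6; c'=1/4, d'=-3/4
back: M1=-3/4
M: M0=0, M1=-3/4, M2=0
seg 0: a=-4, c=M0/2=0, d=(M1−M0)/(6·2)=-1/16, b=Δ0−h0·(2M0+M1)/6=7/4
seg 1: a=-1, c=M1/2=-3/8, d=(M2−M1)/(6·2)=1/16, b=Δ1−h1·(2M1+M2)/6=1
t_q=7/2 → seg 1, τ=3/2; S=-1+1·τ+-3/8·τ²+1/16·τ³=-17/128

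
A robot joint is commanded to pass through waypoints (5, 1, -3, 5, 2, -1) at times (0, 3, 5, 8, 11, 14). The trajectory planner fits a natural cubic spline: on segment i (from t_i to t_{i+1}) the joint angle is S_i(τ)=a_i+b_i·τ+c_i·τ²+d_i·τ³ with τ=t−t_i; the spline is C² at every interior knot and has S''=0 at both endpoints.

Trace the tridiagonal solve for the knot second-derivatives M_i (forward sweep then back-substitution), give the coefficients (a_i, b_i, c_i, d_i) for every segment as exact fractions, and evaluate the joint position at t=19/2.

Δ: Δ0=-4/3, Δ1=-2, Δ2=8/3, Δ3=-1, Δ4=-1
row 1: diag=10, rhs=-4; c'=1/5, d'=-2/5
row 2: denom=10−2·1/5=48/5; d'=(28−2·-2/5)/(48/5)=3
row 3: denom=12−3·5/16=177/16; d'=(-22−3·3)/(177/16)=-496/177
row 4: denom=12−3·16/59=660/59; d'=(0−3·-496/177)/(660/59)=124/165
back: M4=124/165
back: M3=-496/177−16/59·124/165=-496/165
back: M2=3−5/16·-496/165=130/33
back: M1=-2/5−1/5·130/33=-196/165
M: M0=0, M1=-196/165, M2=130/33, M3=-496/165, M4=124/165, M5=0
seg 0: a=5, c=M0/2=0, d=(M1−M0)/(6·3)=-98/1485, b=Δ0−h0·(2M0+M1)/6=-122/165
seg 1: a=1, c=M1/2=-98/165, d=(M2−M1)/(6·2)=47/110, b=Δ1−h1·(2M1+M2)/6=-416/165
seg 2: a=-3, c=M2/2=65/33, d=(M3−M2)/(6·3)=-191/495, b=Δ2−h2·(2M2+M3)/6=38/165
seg 3: a=5, c=M3/2=-248/165, d=(M4−M3)/(6·3)=62/297, b=Δ3−h3·(2M3+M4)/6=269/165
seg 4: a=2, c=M4/2=62/165, d=(M5−M4)/(6·3)=-62/1485, b=Δ4−h4·(2M4+M5)/6=-289/165
t_q=19/2 → seg 3, τ=3/2; S=5+269/165·τ+-248/165·τ²+62/297·τ³=1049/220

  seg 0: a=5 b=-122/165 c=0 d=-98/1485
  seg 1: a=1 b=-416/165 c=-98/165 d=47/110
  seg 2: a=-3 b=38/165 c=65/33 d=-191/495
  seg 3: a=5 b=269/165 c=-248/165 d=62/297
  seg 4: a=2 b=-289/165 c=62/165 d=-62/1485
S(19/2) = 1049/220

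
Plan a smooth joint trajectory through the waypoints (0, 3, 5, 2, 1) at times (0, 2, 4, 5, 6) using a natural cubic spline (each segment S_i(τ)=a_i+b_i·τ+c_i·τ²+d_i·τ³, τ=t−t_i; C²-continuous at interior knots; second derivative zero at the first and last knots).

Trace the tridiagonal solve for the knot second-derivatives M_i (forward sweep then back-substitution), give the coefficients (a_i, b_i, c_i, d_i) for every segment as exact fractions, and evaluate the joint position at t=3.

Δ: Δ0=3/2, Δ1=1, Δ2=-3, Δ3=-1
row 1: diag=8, rhs=-3; c'=1/4, d'=-3/8
row 2: denom=6−2·1/4=11/2; d'=(-24−2·-3/8)/(11/2)=-93/22
row 3: denom=4−1·2/11=42/11; d'=(12−1·-93/22)/(42/11)=17/4
back: M3=17/4
back: M2=-93/22−2/11·17/4=-5
back: M1=-3/8−1/4·-5=7/8
M: M0=0, M1=7/8, M2=-5, M3=17/4, M4=0
seg 0: a=0, c=M0/2=0, d=(M1−M0)/(6·2)=7/96, b=Δ0−h0·(2M0+M1)/6=29/24
seg 1: a=3, c=M1/2=7/16, d=(M2−M1)/(6·2)=-47/96, b=Δ1−h1·(2M1+M2)/6=25/12
seg 2: a=5, c=M2/2=-5/2, d=(M3−M2)/(6·1)=37/24, b=Δ2−h2·(2M2+M3)/6=-49/24
seg 3: a=2, c=M3/2=17/8, d=(M4−M3)/(6·1)=-17/24, b=Δ3−h3·(2M3+M4)/6=-29/12
t_q=3 → seg 1, τ=1; S=3+25/12·τ+7/16·τ²+-47/96·τ³=161/32

  seg 0: a=0 b=29/24 c=0 d=7/96
  seg 1: a=3 b=25/12 c=7/16 d=-47/96
  seg 2: a=5 b=-49/24 c=-5/2 d=37/24
  seg 3: a=2 b=-29/12 c=17/8 d=-17/24
S(3) = 161/32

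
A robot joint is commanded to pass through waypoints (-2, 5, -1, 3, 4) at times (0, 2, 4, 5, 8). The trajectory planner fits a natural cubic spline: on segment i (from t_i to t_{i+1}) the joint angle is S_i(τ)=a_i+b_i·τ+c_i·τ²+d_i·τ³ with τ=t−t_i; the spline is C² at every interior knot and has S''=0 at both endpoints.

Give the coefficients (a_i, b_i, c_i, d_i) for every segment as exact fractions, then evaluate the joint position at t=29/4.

Δ: Δ0=7/2, Δ1=-3, Δ2=4, Δ3=1/3
row 1: diag=8, rhs=-39; c'=1/4, d'=-39/8
row 2: denom=6−2·1/4=11/2; d'=(42−2·-39/8)/(11/2)=207/22
row 3: denom=8−1·2/11=86/11; d'=(-22−1·207/22)/(86/11)=-691/172
back: M3=-691/172
back: M2=207/22−2/11·-691/172=436/43
back: M1=-39/8−1/4·436/43=-2549/344
M: M0=0, M1=-2549/344, M2=436/43, M3=-691/172, M4=0
seg 0: a=-2, c=M0/2=0, d=(M1−M0)/(6·2)=-2549/4128, b=Δ0−h0·(2M0+M1)/6=6161/1032
seg 1: a=5, c=M1/2=-2549/688, d=(M2−M1)/(6·2)=6037/4128, b=Δ1−h1·(2M1+M2)/6=-743/516
seg 2: a=-1, c=M2/2=218/43, d=(M3−M2)/(6·1)=-2435/1032, b=Δ2−h2·(2M2+M3)/6=1331/1032
seg 3: a=3, c=M3/2=-691/344, d=(M4−M3)/(6·3)=691/3096, b=Δ3−h3·(2M3+M4)/6=2245/516
t_q=29/4 → seg 3, τ=9/4; S=3+2245/516·τ+-691/344·τ²+691/3096·τ³=113655/22016

  seg 0: a=-2 b=6161/1032 c=0 d=-2549/4128
  seg 1: a=5 b=-743/516 c=-2549/688 d=6037/4128
  seg 2: a=-1 b=1331/1032 c=218/43 d=-2435/1032
  seg 3: a=3 b=2245/516 c=-691/344 d=691/3096
S(29/4) = 113655/22016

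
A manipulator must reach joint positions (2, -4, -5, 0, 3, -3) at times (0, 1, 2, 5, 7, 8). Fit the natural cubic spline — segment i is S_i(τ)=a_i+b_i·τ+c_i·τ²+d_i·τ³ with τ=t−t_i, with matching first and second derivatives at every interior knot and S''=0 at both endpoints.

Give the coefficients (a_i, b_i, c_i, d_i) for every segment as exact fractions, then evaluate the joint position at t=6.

  seg 0: a=2 b=-8237/1140 c=0 d=1397/1140
  seg 1: a=-4 b=-2023/570 c=1397/380 d=-257/228
  seg 2: a=-5 b=481/1140 c=28/95 d=137/3420
  seg 3: a=0 b=373/114 c=249/380 d=-1757/2280
  seg 4: a=3 b=-956/285 c=-377/95 d=377/285
S(6) = 2399/760

Δ: Δ0=-6, Δ1=-1, Δ2=5/3, Δ3=3/2, Δ4=-6
row 1: diag=4, rhs=30; c'=1/4, d'=15/2
row 2: denom=8−1·1/4=31/4; d'=(16−1·15/2)/(31/4)=34/31
row 3: denom=10−3·12/31=274/31; d'=(-1−3·34/31)/(274/31)=-133/274
row 4: denom=6−2·31/137=760/137; d'=(-45−2·-133/274)/(760/137)=-754/95
back: M4=-754/95
back: M3=-133/274−31/137·-754/95=249/190
back: M2=34/31−12/31·249/190=56/95
back: M1=15/2−1/4·56/95=1397/190
M: M0=0, M1=1397/190, M2=56/95, M3=249/190, M4=-754/95, M5=0
seg 0: a=2, c=M0/2=0, d=(M1−M0)/(6·1)=1397/1140, b=Δ0−h0·(2M0+M1)/6=-8237/1140
seg 1: a=-4, c=M1/2=1397/380, d=(M2−M1)/(6·1)=-257/228, b=Δ1−h1·(2M1+M2)/6=-2023/570
seg 2: a=-5, c=M2/2=28/95, d=(M3−M2)/(6·3)=137/3420, b=Δ2−h2·(2M2+M3)/6=481/1140
seg 3: a=0, c=M3/2=249/380, d=(M4−M3)/(6·2)=-1757/2280, b=Δ3−h3·(2M3+M4)/6=373/114
seg 4: a=3, c=M4/2=-377/95, d=(M5−M4)/(6·1)=377/285, b=Δ4−h4·(2M4+M5)/6=-956/285
t_q=6 → seg 3, τ=1; S=0+373/114·τ+249/380·τ²+-1757/2280·τ³=2399/760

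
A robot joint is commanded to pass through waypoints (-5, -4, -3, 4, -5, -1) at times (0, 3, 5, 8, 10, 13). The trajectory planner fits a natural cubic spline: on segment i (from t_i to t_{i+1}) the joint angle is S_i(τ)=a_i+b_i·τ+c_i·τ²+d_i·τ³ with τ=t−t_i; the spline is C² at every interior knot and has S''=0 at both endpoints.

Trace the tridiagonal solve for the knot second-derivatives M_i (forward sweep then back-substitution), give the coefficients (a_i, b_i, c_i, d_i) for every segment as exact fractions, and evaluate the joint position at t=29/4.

Δ: Δ0=1/3, Δ1=1/2, Δ2=7/3, Δ3=-9/2, Δ4=4/3
row 1: diag=10, rhs=1; c'=1/5, d'=1/10
row 2: denom=10−2·1/5=48/5; d'=(11−2·1/10)/(48/5)=9/8
row 3: denom=10−3·5/16=145/16; d'=(-41−3·9/8)/(145/16)=-142/29
row 4: denom=10−2·32/145=1386/145; d'=(35−2·-142/29)/(1386/145)=2165/462
back: M4=2165/462
back: M3=-142/29−32/145·2165/462=-1370/231
back: M2=9/8−5/16·-1370/231=688/231
back: M1=1/10−1/5·688/231=-229/462
M: M0=0, M1=-229/462, M2=688/231, M3=-1370/231, M4=2165/462, M5=0
seg 0: a=-5, c=M0/2=0, d=(M1−M0)/(6·3)=-229/8316, b=Δ0−h0·(2M0+M1)/6=179/308
seg 1: a=-4, c=M1/2=-229/924, d=(M2−M1)/(6·2)=535/1848, b=Δ1−h1·(2M1+M2)/6=-25/154
seg 2: a=-3, c=M2/2=344/231, d=(M3−M2)/(6·3)=-49/99, b=Δ2−h2·(2M2+M3)/6=536/231
seg 3: a=4, c=M3/2=-685/231, d=(M4−M3)/(6·2)=545/616, b=Δ3−h3·(2M3+M4)/6=-487/231
seg 4: a=-5, c=M4/2=2165/924, d=(M5−M4)/(6·3)=-2165/8316, b=Δ4−h4·(2M4+M5)/6=-1549/462
t_q=29/4 → seg 2, τ=9/4; S=-3+536/231·τ+344/231·τ²+-49/99·τ³=20313/4928

  seg 0: a=-5 b=179/308 c=0 d=-229/8316
  seg 1: a=-4 b=-25/154 c=-229/924 d=535/1848
  seg 2: a=-3 b=536/231 c=344/231 d=-49/99
  seg 3: a=4 b=-487/231 c=-685/231 d=545/616
  seg 4: a=-5 b=-1549/462 c=2165/924 d=-2165/8316
S(29/4) = 20313/4928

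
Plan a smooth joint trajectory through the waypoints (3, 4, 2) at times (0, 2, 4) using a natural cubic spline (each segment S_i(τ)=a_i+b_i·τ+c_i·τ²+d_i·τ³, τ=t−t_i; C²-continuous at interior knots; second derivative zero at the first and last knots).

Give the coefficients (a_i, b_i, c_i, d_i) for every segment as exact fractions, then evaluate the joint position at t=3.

Δ: Δ0=1/2, Δ1=-1
row 1: diag=8, rhs=-9; c'=1/4, d'=-9/8
back: M1=-9/8
M: M0=0, M1=-9/8, M2=0
seg 0: a=3, c=M0/2=0, d=(M1−M0)/(6·2)=-3/32, b=Δ0−h0·(2M0+M1)/6=7/8
seg 1: a=4, c=M1/2=-9/16, d=(M2−M1)/(6·2)=3/32, b=Δ1−h1·(2M1+M2)/6=-1/4
t_q=3 → seg 1, τ=1; S=4+-1/4·τ+-9/16·τ²+3/32·τ³=105/32

  seg 0: a=3 b=7/8 c=0 d=-3/32
  seg 1: a=4 b=-1/4 c=-9/16 d=3/32
S(3) = 105/32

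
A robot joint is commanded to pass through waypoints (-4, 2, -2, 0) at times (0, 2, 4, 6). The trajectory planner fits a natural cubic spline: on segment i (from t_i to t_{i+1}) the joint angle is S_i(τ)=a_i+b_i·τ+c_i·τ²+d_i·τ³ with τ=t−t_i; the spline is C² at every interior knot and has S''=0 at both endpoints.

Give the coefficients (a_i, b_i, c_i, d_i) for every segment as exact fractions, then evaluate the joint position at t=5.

Δ: Δ0=3, Δ1=-2, Δ2=1
row 1: diag=8, rhs=-30; c'=1/4, d'=-15/4
row 2: denom=8−2·1/4=15/2; d'=(18−2·-15/4)/(15/2)=17/5
back: M2=17/5
back: M1=-15/4−1/4·17/5=-23/5
M: M0=0, M1=-23/5, M2=17/5, M3=0
seg 0: a=-4, c=M0/2=0, d=(M1−M0)/(6·2)=-23/60, b=Δ0−h0·(2M0+M1)/6=68/15
seg 1: a=2, c=M1/2=-23/10, d=(M2−M1)/(6·2)=2/3, b=Δ1−h1·(2M1+M2)/6=-1/15
seg 2: a=-2, c=M2/2=17/10, d=(M3−M2)/(6·2)=-17/60, b=Δ2−h2·(2M2+M3)/6=-19/15
t_q=5 → seg 2, τ=1; S=-2+-19/15·τ+17/10·τ²+-17/60·τ³=-37/20

  seg 0: a=-4 b=68/15 c=0 d=-23/60
  seg 1: a=2 b=-1/15 c=-23/10 d=2/3
  seg 2: a=-2 b=-19/15 c=17/10 d=-17/60
S(5) = -37/20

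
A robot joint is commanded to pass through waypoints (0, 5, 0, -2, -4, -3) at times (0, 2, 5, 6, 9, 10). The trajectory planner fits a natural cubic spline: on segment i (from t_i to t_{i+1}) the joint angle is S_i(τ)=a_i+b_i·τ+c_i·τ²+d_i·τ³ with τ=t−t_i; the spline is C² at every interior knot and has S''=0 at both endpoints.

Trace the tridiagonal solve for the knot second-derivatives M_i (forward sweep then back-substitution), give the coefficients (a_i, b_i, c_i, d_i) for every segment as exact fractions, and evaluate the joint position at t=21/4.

  seg 0: a=0 b=2893/850 c=0 d=-96/425
  seg 1: a=5 b=589/850 c=-576/425 d=4351/22950
  seg 2: a=0 b=-58/25 c=179/510 d=-79/2550
  seg 3: a=-2 b=-4363/2550 c=329/1275 d=689/22950
  seg 4: a=-4 b=826/1275 c=449/850 d=-449/2550
S(21/4) = -6077/10880

Δ: Δ0=5/2, Δ1=-5/3, Δ2=-2, Δ3=-2/3, Δ4=1
row 1: diag=10, rhs=-25; c'=3/10, d'=-5/2
row 2: denom=8−3·3/10=71/10; d'=(-2−3·-5/2)/(71/10)=55/71
row 3: denom=8−1·10/71=558/71; d'=(8−1·55/71)/(558/71)=57/62
row 4: denom=8−3·71/186=425/62; d'=(10−3·57/62)/(425/62)=449/425
back: M4=449/425
back: M3=57/62−71/186·449/425=658/1275
back: M2=55/71−10/71·658/1275=179/255
back: M1=-5/2−3/10·179/255=-1152/425
M: M0=0, M1=-1152/425, M2=179/255, M3=658/1275, M4=449/425, M5=0
seg 0: a=0, c=M0/2=0, d=(M1−M0)/(6·2)=-96/425, b=Δ0−h0·(2M0+M1)/6=2893/850
seg 1: a=5, c=M1/2=-576/425, d=(M2−M1)/(6·3)=4351/22950, b=Δ1−h1·(2M1+M2)/6=589/850
seg 2: a=0, c=M2/2=179/510, d=(M3−M2)/(6·1)=-79/2550, b=Δ2−h2·(2M2+M3)/6=-58/25
seg 3: a=-2, c=M3/2=329/1275, d=(M4−M3)/(6·3)=689/22950, b=Δ3−h3·(2M3+M4)/6=-4363/2550
seg 4: a=-4, c=M4/2=449/850, d=(M5−M4)/(6·1)=-449/2550, b=Δ4−h4·(2M4+M5)/6=826/1275
t_q=21/4 → seg 2, τ=1/4; S=0+-58/25·τ+179/510·τ²+-79/2550·τ³=-6077/10880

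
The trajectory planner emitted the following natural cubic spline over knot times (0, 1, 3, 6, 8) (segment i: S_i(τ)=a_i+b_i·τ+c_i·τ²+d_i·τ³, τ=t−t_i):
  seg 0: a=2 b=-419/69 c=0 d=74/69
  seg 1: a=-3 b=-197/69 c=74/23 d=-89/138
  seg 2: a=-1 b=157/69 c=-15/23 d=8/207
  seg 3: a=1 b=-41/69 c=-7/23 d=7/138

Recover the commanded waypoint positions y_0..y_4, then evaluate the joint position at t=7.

y_0 = S_0(0) = a_0 = 2
y_1 = S_1(0) = a_1 = -3
y_2 = S_2(0) = a_2 = -1
y_3 = S_3(0) = a_3 = 1
y_4 = S_3(2) = -1
t_q=7 is in segment 3 (τ=1); S_3(τ)=7/46

y_0=2 y_1=-3 y_2=-1 y_3=1 y_4=-1
S(7) = 7/46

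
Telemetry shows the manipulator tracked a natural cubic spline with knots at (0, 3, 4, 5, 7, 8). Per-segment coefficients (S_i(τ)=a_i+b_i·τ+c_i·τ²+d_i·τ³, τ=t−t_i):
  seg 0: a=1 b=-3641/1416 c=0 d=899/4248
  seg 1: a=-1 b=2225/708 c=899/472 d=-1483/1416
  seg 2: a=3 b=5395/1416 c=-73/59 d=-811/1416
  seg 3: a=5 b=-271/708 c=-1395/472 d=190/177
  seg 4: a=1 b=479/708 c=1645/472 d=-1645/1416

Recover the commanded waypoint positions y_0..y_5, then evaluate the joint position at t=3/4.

y_0 = S_0(0) = a_0 = 1
y_1 = S_1(0) = a_1 = -1
y_2 = S_2(0) = a_2 = 3
y_3 = S_3(0) = a_3 = 5
y_4 = S_4(0) = a_4 = 1
y_5 = S_4(1) = 4
t_q=3/4 is in segment 0 (τ=3/4); S_0(τ)=-25351/30208

y_0=1 y_1=-1 y_2=3 y_3=5 y_4=1 y_5=4
S(3/4) = -25351/30208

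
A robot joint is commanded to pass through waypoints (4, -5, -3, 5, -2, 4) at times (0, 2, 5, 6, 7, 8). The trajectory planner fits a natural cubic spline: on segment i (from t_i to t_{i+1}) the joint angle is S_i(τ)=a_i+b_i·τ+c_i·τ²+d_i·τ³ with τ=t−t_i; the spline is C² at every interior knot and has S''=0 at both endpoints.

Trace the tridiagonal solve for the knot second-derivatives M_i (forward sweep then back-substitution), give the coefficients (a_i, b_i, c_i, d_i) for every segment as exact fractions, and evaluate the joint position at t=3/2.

Δ: Δ0=-9/2, Δ1=2/3, Δ2=8, Δ3=-7, Δ4=6
row 1: diag=10, rhs=31; c'=3/10, d'=31/10
row 2: denom=8−3·3/10=71/10; d'=(44−3·31/10)/(71/10)=347/71
row 3: denom=4−1·10/71=274/71; d'=(-90−1·347/71)/(274/71)=-6737/274
row 4: denom=4−1·71/274=1025/274; d'=(78−1·-6737/274)/(1025/274)=28109/1025
back: M4=28109/1025
back: M3=-6737/274−71/274·28109/1025=-32486/1025
back: M2=347/71−10/71·-32486/1025=1917/205
back: M1=31/10−3/10·1917/205=302/1025
M: M0=0, M1=302/1025, M2=1917/205, M3=-32486/1025, M4=28109/1025, M5=0
seg 0: a=4, c=M0/2=0, d=(M1−M0)/(6·2)=151/6150, b=Δ0−h0·(2M0+M1)/6=-28279/6150
seg 1: a=-5, c=M1/2=151/1025, d=(M2−M1)/(6·3)=9283/18450, b=Δ1−h1·(2M1+M2)/6=-26467/6150
seg 2: a=-3, c=M2/2=1917/410, d=(M3−M2)/(6·1)=-42071/6150, b=Δ2−h2·(2M2+M3)/6=31258/3075
seg 3: a=5, c=M3/2=-16243/1025, d=(M4−M3)/(6·1)=12119/1230, b=Δ3−h3·(2M3+M4)/6=-6187/6150
seg 4: a=-2, c=M4/2=28109/2050, d=(M5−M4)/(6·1)=-28109/6150, b=Δ4−h4·(2M4+M5)/6=-9659/3075
t_q=3/2 → seg 0, τ=3/2; S=4+-28279/6150·τ+0·τ²+151/6150·τ³=-46157/16400

  seg 0: a=4 b=-28279/6150 c=0 d=151/6150
  seg 1: a=-5 b=-26467/6150 c=151/1025 d=9283/18450
  seg 2: a=-3 b=31258/3075 c=1917/410 d=-42071/6150
  seg 3: a=5 b=-6187/6150 c=-16243/1025 d=12119/1230
  seg 4: a=-2 b=-9659/3075 c=28109/2050 d=-28109/6150
S(3/2) = -46157/16400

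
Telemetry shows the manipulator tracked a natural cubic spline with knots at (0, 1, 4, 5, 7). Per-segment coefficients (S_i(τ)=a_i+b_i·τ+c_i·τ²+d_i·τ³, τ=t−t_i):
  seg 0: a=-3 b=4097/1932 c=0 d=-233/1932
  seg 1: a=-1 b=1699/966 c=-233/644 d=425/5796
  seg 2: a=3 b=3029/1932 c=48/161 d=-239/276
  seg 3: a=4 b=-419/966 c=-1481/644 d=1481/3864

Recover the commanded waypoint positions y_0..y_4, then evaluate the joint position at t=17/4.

y_0=-3 y_1=-1 y_2=3 y_3=4 y_4=-3
S(17/4) = 140013/41216

y_0 = S_0(0) = a_0 = -3
y_1 = S_1(0) = a_1 = -1
y_2 = S_2(0) = a_2 = 3
y_3 = S_3(0) = a_3 = 4
y_4 = S_3(2) = -3
t_q=17/4 is in segment 2 (τ=1/4); S_2(τ)=140013/41216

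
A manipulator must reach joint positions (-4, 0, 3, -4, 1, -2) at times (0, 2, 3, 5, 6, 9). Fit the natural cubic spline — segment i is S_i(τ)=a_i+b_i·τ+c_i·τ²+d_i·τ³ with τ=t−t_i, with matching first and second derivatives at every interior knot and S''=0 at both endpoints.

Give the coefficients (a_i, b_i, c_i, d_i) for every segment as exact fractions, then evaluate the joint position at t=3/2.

Δ: Δ0=2, Δ1=3, Δ2=-7/2, Δ3=5, Δ4=-1
row 1: diag=6, rhs=6; c'=1/6, d'=1
row 2: denom=6−1·1/6=35/6; d'=(-39−1·1)/(35/6)=-48/7
row 3: denom=6−2·12/35=186/35; d'=(51−2·-48/7)/(186/35)=755/62
row 4: denom=8−1·35/186=1453/186; d'=(-36−1·755/62)/(1453/186)=-8961/1453
back: M4=-8961/1453
back: M3=755/62−35/186·-8961/1453=19380/1453
back: M2=-48/7−12/35·19380/1453=-16608/1453
back: M1=1−1/6·-16608/1453=4221/1453
M: M0=0, M1=4221/1453, M2=-16608/1453, M3=19380/1453, M4=-8961/1453, M5=0
seg 0: a=-4, c=M0/2=0, d=(M1−M0)/(6·2)=1407/5812, b=Δ0−h0·(2M0+M1)/6=1499/1453
seg 1: a=0, c=M1/2=4221/2906, d=(M2−M1)/(6·1)=-6943/2906, b=Δ1−h1·(2M1+M2)/6=5720/1453
seg 2: a=3, c=M2/2=-8304/1453, d=(M3−M2)/(6·2)=2999/1453, b=Δ2−h2·(2M2+M3)/6=-947/2906
seg 3: a=-4, c=M3/2=9690/1453, d=(M4−M3)/(6·1)=-9447/2906, b=Δ3−h3·(2M3+M4)/6=4597/2906
seg 4: a=1, c=M4/2=-8961/2906, d=(M5−M4)/(6·3)=2987/8718, b=Δ4−h4·(2M4+M5)/6=7508/1453
t_q=3/2 → seg 0, τ=3/2; S=-4+1499/1453·τ+0·τ²+1407/5812·τ³=-76043/46496

  seg 0: a=-4 b=1499/1453 c=0 d=1407/5812
  seg 1: a=0 b=5720/1453 c=4221/2906 d=-6943/2906
  seg 2: a=3 b=-947/2906 c=-8304/1453 d=2999/1453
  seg 3: a=-4 b=4597/2906 c=9690/1453 d=-9447/2906
  seg 4: a=1 b=7508/1453 c=-8961/2906 d=2987/8718
S(3/2) = -76043/46496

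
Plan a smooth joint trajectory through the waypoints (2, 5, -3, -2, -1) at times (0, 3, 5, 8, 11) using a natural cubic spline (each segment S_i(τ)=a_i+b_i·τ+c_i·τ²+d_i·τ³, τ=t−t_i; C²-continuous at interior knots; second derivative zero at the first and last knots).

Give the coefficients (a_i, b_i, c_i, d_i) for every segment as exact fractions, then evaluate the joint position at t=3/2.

Δ: Δ0=1, Δ1=-4, Δ2=1/3, Δ3=1/3
row 1: diag=10, rhs=-30; c'=1/5, d'=-3
row 2: denom=10−2·1/5=48/5; d'=(26−2·-3)/(48/5)=10/3
row 3: denom=12−3·5/16=177/16; d'=(0−3·10/3)/(177/16)=-160/177
back: M3=-160/177
back: M2=10/3−5/16·-160/177=640/177
back: M1=-3−1/5·640/177=-659/177
M: M0=0, M1=-659/177, M2=640/177, M3=-160/177, M4=0
seg 0: a=2, c=M0/2=0, d=(M1−M0)/(6·3)=-659/3186, b=Δ0−h0·(2M0+M1)/6=1013/354
seg 1: a=5, c=M1/2=-659/354, d=(M2−M1)/(6·2)=433/708, b=Δ1−h1·(2M1+M2)/6=-482/177
seg 2: a=-3, c=M2/2=320/177, d=(M3−M2)/(6·3)=-400/1593, b=Δ2−h2·(2M2+M3)/6=-167/59
seg 3: a=-2, c=M3/2=-80/177, d=(M4−M3)/(6·3)=80/1593, b=Δ3−h3·(2M3+M4)/6=73/59
t_q=3/2 → seg 0, τ=3/2; S=2+1013/354·τ+0·τ²+-659/3186·τ³=5281/944

  seg 0: a=2 b=1013/354 c=0 d=-659/3186
  seg 1: a=5 b=-482/177 c=-659/354 d=433/708
  seg 2: a=-3 b=-167/59 c=320/177 d=-400/1593
  seg 3: a=-2 b=73/59 c=-80/177 d=80/1593
S(3/2) = 5281/944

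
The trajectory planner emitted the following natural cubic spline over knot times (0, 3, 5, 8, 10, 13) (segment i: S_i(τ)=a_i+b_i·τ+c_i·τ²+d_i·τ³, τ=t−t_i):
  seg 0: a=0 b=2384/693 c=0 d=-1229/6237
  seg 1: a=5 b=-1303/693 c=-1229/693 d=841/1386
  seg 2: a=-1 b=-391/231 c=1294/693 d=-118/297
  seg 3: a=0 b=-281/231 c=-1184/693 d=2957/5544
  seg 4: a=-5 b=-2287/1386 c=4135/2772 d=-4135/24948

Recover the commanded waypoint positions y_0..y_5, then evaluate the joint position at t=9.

y_0=0 y_1=5 y_2=-1 y_3=0 y_4=-5 y_5=-1
S(9) = -13259/5544

y_0 = S_0(0) = a_0 = 0
y_1 = S_1(0) = a_1 = 5
y_2 = S_2(0) = a_2 = -1
y_3 = S_3(0) = a_3 = 0
y_4 = S_4(0) = a_4 = -5
y_5 = S_4(3) = -1
t_q=9 is in segment 3 (τ=1); S_3(τ)=-13259/5544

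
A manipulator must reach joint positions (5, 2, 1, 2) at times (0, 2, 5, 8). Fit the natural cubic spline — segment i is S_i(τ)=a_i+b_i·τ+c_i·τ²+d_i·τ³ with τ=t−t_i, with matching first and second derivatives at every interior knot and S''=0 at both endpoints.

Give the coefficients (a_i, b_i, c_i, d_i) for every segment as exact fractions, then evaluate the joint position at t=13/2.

Δ: Δ0=-3/2, Δ1=-1/3, Δ2=1/3
row 1: diag=10, rhs=7; c'=3/10, d'=7/10
row 2: denom=12−3·3/10=111/10; d'=(4−3·7/10)/(111/10)=19/111
back: M2=19/111
back: M1=7/10−3/10·19/111=24/37
M: M0=0, M1=24/37, M2=19/111, M3=0
seg 0: a=5, c=M0/2=0, d=(M1−M0)/(6·2)=2/37, b=Δ0−h0·(2M0+M1)/6=-127/74
seg 1: a=2, c=M1/2=12/37, d=(M2−M1)/(6·3)=-53/1998, b=Δ1−h1·(2M1+M2)/6=-79/74
seg 2: a=1, c=M2/2=19/222, d=(M3−M2)/(6·3)=-19/1998, b=Δ2−h2·(2M2+M3)/6=6/37
t_q=13/2 → seg 2, τ=3/2; S=1+6/37·τ+19/222·τ²+-19/1998·τ³=831/592

  seg 0: a=5 b=-127/74 c=0 d=2/37
  seg 1: a=2 b=-79/74 c=12/37 d=-53/1998
  seg 2: a=1 b=6/37 c=19/222 d=-19/1998
S(13/2) = 831/592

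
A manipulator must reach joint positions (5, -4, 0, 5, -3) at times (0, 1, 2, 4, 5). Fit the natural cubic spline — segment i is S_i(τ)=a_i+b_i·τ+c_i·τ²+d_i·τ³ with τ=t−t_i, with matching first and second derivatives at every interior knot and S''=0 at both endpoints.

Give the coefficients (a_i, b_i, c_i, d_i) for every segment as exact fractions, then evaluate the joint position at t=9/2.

  seg 0: a=5 b=-751/61 c=0 d=202/61
  seg 1: a=-4 b=-145/61 c=606/61 d=-217/61
  seg 2: a=0 b=416/61 c=-45/61 d=-347/488
  seg 3: a=5 b=-569/122 c=-1221/244 d=407/244
S(9/2) = 3173/1952

Δ: Δ0=-9, Δ1=4, Δ2=5/2, Δ3=-8
row 1: diag=4, rhs=78; c'=1/4, d'=39/2
row 2: denom=6−1·1/4=23/4; d'=(-9−1·39/2)/(23/4)=-114/23
row 3: denom=6−2·8/23=122/23; d'=(-63−2·-114/23)/(122/23)=-1221/122
back: M3=-1221/122
back: M2=-114/23−8/23·-1221/122=-90/61
back: M1=39/2−1/4·-90/61=1212/61
M: M0=0, M1=1212/61, M2=-90/61, M3=-1221/122, M4=0
seg 0: a=5, c=M0/2=0, d=(M1−M0)/(6·1)=202/61, b=Δ0−h0·(2M0+M1)/6=-751/61
seg 1: a=-4, c=M1/2=606/61, d=(M2−M1)/(6·1)=-217/61, b=Δ1−h1·(2M1+M2)/6=-145/61
seg 2: a=0, c=M2/2=-45/61, d=(M3−M2)/(6·2)=-347/488, b=Δ2−h2·(2M2+M3)/6=416/61
seg 3: a=5, c=M3/2=-1221/244, d=(M4−M3)/(6·1)=407/244, b=Δ3−h3·(2M3+M4)/6=-569/122
t_q=9/2 → seg 3, τ=1/2; S=5+-569/122·τ+-1221/244·τ²+407/244·τ³=3173/1952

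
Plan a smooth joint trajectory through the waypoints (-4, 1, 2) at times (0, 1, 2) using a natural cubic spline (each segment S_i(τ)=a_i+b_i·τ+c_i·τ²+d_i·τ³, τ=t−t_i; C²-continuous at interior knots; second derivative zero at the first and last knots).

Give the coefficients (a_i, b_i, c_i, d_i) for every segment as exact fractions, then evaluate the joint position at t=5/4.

  seg 0: a=-4 b=6 c=0 d=-1
  seg 1: a=1 b=3 c=-3 d=1
S(5/4) = 101/64

Δ: Δ0=5, Δ1=1
row 1: diag=4, rhs=-24; c'=1/4, d'=-6
back: M1=-6
M: M0=0, M1=-6, M2=0
seg 0: a=-4, c=M0/2=0, d=(M1−M0)/(6·1)=-1, b=Δ0−h0·(2M0+M1)/6=6
seg 1: a=1, c=M1/2=-3, d=(M2−M1)/(6·1)=1, b=Δ1−h1·(2M1+M2)/6=3
t_q=5/4 → seg 1, τ=1/4; S=1+3·τ+-3·τ²+1·τ³=101/64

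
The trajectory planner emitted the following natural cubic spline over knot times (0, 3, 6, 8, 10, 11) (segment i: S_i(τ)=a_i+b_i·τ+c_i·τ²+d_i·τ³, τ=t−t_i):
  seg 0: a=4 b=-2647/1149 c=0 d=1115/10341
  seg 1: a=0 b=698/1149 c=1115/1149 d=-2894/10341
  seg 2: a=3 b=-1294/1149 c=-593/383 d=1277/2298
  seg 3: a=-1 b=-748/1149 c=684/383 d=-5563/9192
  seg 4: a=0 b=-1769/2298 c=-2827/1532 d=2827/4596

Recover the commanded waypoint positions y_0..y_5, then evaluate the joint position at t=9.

y_0 = S_0(0) = a_0 = 4
y_1 = S_1(0) = a_1 = 0
y_2 = S_2(0) = a_2 = 3
y_3 = S_3(0) = a_3 = -1
y_4 = S_4(0) = a_4 = 0
y_5 = S_4(1) = -2
t_q=9 is in segment 3 (τ=1); S_3(τ)=-1441/3064

y_0=4 y_1=0 y_2=3 y_3=-1 y_4=0 y_5=-2
S(9) = -1441/3064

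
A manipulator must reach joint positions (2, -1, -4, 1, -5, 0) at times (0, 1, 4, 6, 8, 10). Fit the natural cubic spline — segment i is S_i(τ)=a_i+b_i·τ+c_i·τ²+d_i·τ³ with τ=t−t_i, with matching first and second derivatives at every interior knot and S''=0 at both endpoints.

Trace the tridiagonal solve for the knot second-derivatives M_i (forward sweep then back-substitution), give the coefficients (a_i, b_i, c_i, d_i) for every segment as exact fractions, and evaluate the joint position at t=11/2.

Δ: Δ0=-3, Δ1=-1, Δ2=5/2, Δ3=-3, Δ4=5/2
row 1: diag=8, rhs=12; c'=3/8, d'=3/2
row 2: denom=10−3·3/8=71/8; d'=(21−3·3/2)/(71/8)=132/71
row 3: denom=8−2·16/71=536/71; d'=(-33−2·132/71)/(536/71)=-2607/536
row 4: denom=8−2·71/268=1001/134; d'=(33−2·-2607/536)/(1001/134)=1041/182
back: M4=1041/182
back: M3=-2607/536−71/268·1041/182=-1161/182
back: M2=132/71−16/71·-1161/182=300/91
back: M1=3/2−3/8·300/91=24/91
M: M0=0, M1=24/91, M2=300/91, M3=-1161/182, M4=1041/182, M5=0
seg 0: a=2, c=M0/2=0, d=(M1−M0)/(6·1)=4/91, b=Δ0−h0·(2M0+M1)/6=-277/91
seg 1: a=-1, c=M1/2=12/91, d=(M2−M1)/(6·3)=46/273, b=Δ1−h1·(2M1+M2)/6=-265/91
seg 2: a=-4, c=M2/2=150/91, d=(M3−M2)/(6·2)=-587/728, b=Δ2−h2·(2M2+M3)/6=17/7
seg 3: a=1, c=M3/2=-1161/364, d=(M4−M3)/(6·2)=367/364, b=Δ3−h3·(2M3+M4)/6=-17/26
seg 4: a=-5, c=M4/2=1041/364, d=(M5−M4)/(6·2)=-347/728, b=Δ4−h4·(2M4+M5)/6=-239/182
t_q=11/2 → seg 2, τ=3/2; S=-4+17/7·τ+150/91·τ²+-587/728·τ³=3671/5824

  seg 0: a=2 b=-277/91 c=0 d=4/91
  seg 1: a=-1 b=-265/91 c=12/91 d=46/273
  seg 2: a=-4 b=17/7 c=150/91 d=-587/728
  seg 3: a=1 b=-17/26 c=-1161/364 d=367/364
  seg 4: a=-5 b=-239/182 c=1041/364 d=-347/728
S(11/2) = 3671/5824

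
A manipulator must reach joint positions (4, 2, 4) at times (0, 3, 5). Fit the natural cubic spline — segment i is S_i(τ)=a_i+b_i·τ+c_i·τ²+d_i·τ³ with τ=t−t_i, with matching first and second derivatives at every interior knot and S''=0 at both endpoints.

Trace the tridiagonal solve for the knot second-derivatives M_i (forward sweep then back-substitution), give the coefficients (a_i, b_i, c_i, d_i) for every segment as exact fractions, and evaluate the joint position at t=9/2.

  seg 0: a=4 b=-7/6 c=0 d=1/18
  seg 1: a=2 b=1/3 c=1/2 d=-1/12
S(9/2) = 107/32

Δ: Δ0=-2/3, Δ1=1
row 1: diag=10, rhs=10; c'=1/5, d'=1
back: M1=1
M: M0=0, M1=1, M2=0
seg 0: a=4, c=M0/2=0, d=(M1−M0)/(6·3)=1/18, b=Δ0−h0·(2M0+M1)/6=-7/6
seg 1: a=2, c=M1/2=1/2, d=(M2−M1)/(6·2)=-1/12, b=Δ1−h1·(2M1+M2)/6=1/3
t_q=9/2 → seg 1, τ=3/2; S=2+1/3·τ+1/2·τ²+-1/12·τ³=107/32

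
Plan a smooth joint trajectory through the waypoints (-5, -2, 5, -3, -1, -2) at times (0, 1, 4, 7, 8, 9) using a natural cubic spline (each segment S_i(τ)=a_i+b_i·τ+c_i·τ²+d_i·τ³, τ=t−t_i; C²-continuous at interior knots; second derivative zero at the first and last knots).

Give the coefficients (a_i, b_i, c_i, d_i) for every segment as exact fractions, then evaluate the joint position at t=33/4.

  seg 0: a=-5 b=6791/2409 c=0 d=436/2409
  seg 1: a=-2 b=8099/2409 c=436/803 d=-194/657
  seg 2: a=5 b=-3259/2409 c=-1698/803 d=4039/7227
  seg 3: a=-3 b=2528/2409 c=2341/803 d=-4733/2409
  seg 4: a=-1 b=2375/2409 c=-2392/803 d=2392/2409
S(33/4) = -5937/6424

Δ: Δ0=3, Δ1=7/3, Δ2=-8/3, Δ3=2, Δ4=-1
row 1: diag=8, rhs=-4; c'=3/8, d'=-1/2
row 2: denom=12−3·3/8=87/8; d'=(-30−3·-1/2)/(87/8)=-76/29
row 3: denom=8−3·8/29=208/29; d'=(28−3·-76/29)/(208/29)=5
row 4: denom=4−1·29/208=803/208; d'=(-18−1·5)/(803/208)=-4784/803
back: M4=-4784/803
back: M3=5−29/208·-4784/803=4682/803
back: M2=-76/29−8/29·4682/803=-3396/803
back: M1=-1/2−3/8·-3396/803=872/803
M: M0=0, M1=872/803, M2=-3396/803, M3=4682/803, M4=-4784/803, M5=0
seg 0: a=-5, c=M0/2=0, d=(M1−M0)/(6·1)=436/2409, b=Δ0−h0·(2M0+M1)/6=6791/2409
seg 1: a=-2, c=M1/2=436/803, d=(M2−M1)/(6·3)=-194/657, b=Δ1−h1·(2M1+M2)/6=8099/2409
seg 2: a=5, c=M2/2=-1698/803, d=(M3−M2)/(6·3)=4039/7227, b=Δ2−h2·(2M2+M3)/6=-3259/2409
seg 3: a=-3, c=M3/2=2341/803, d=(M4−M3)/(6·1)=-4733/2409, b=Δ3−h3·(2M3+M4)/6=2528/2409
seg 4: a=-1, c=M4/2=-2392/803, d=(M5−M4)/(6·1)=2392/2409, b=Δ4−h4·(2M4+M5)/6=2375/2409
t_q=33/4 → seg 4, τ=1/4; S=-1+2375/2409·τ+-2392/803·τ²+2392/2409·τ³=-5937/6424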